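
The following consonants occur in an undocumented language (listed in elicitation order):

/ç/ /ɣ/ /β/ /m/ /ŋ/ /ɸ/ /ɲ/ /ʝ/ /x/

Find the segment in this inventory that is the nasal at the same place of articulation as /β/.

/m/

/β/ is a voiced bilabial fricative.
The nasal at the same place is a bilabial nasal — in this inventory, /m/.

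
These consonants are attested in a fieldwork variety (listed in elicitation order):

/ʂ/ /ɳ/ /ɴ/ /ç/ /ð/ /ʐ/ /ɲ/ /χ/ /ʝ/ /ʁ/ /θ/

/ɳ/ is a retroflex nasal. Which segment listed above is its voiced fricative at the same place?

/ʐ/

The voiced fricative at the same place is a voiced retroflex fricative — in this inventory, /ʐ/.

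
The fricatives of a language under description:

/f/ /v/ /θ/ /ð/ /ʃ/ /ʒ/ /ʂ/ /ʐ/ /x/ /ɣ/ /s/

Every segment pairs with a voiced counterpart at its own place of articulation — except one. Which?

Labiodental: /f/ ~ /v/
Dental: /θ/ ~ /ð/
Postalveolar: /ʃ/ ~ /ʒ/
Retroflex: /ʂ/ ~ /ʐ/
Velar: /x/ ~ /ɣ/
Alveolar: only /s/ (voiceless); no voiced partner.
So /s/ is the unpaired segment.

/s/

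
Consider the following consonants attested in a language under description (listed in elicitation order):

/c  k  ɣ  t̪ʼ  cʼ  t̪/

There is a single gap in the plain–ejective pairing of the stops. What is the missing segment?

place of articulation  plain     ejective
dental            t̪        t̪ʼ     
palatal           c         cʼ      
velar             k         —       
The velar row has no ejective member, so the gap is the ejective velar stop /kʼ/.

/kʼ/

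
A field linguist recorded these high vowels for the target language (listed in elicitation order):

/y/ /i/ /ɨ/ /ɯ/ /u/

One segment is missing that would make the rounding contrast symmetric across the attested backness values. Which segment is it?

/ʉ/

Unrounded: /i/ (front), /ɨ/ (central), /ɯ/ (back).
Rounded: /y/ (front), /u/ (back).
The central row has no rounded member, so the gap is the central rounded vowel /ʉ/.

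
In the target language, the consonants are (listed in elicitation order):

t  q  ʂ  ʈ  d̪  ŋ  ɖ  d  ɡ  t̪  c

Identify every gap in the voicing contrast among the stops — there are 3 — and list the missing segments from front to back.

dental: voiceless /t̪/, voiced /d̪/.
alveolar: voiceless /t/, voiced /d/.
retroflex: voiceless /ʈ/, voiced /ɖ/.
palatal: voiceless /c/, voiced —.
velar: voiceless —, voiced /ɡ/.
uvular: voiceless /q/, voiced —.
Gaps, from front to back: palatal lacks voiced (/ɟ/); velar lacks voiceless (/k/); uvular lacks voiced (/ɢ/).

/ɟ/, /k/, /ɢ/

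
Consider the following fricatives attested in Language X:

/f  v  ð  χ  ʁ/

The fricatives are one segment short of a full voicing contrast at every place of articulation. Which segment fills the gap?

Voiceless: /f/ (labiodental), /χ/ (uvular).
Voiced: /v/ (labiodental), /ð/ (dental), /ʁ/ (uvular).
The dental row has no voiceless member, so the gap is the voiceless dental fricative /θ/.

/θ/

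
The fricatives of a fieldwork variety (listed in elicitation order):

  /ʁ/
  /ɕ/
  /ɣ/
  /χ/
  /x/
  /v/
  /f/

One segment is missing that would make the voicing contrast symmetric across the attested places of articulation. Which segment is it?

Voiceless: /f/ (labiodental), /ɕ/ (alveolo-palatal), /x/ (velar), /χ/ (uvular).
Voiced: /v/ (labiodental), /ɣ/ (velar), /ʁ/ (uvular).
The alveolo-palatal row has no voiced member, so the gap is the voiced alveolo-palatal fricative /ʑ/.

/ʑ/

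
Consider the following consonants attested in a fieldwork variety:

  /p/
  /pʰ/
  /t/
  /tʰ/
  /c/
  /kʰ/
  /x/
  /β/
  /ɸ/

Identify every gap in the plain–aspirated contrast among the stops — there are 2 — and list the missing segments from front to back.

bilabial: plain /p/, aspirated /pʰ/.
alveolar: plain /t/, aspirated /tʰ/.
palatal: plain /c/, aspirated —.
velar: plain —, aspirated /kʰ/.
Gaps, from front to back: palatal lacks aspirated (/cʰ/); velar lacks plain (/k/).

/cʰ/, /k/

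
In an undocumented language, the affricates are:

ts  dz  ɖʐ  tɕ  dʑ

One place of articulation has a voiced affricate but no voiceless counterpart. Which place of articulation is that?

retroflex

Voiceless: /ts/ (alveolar), /tɕ/ (alveolo-palatal).
Voiced: /dz/ (alveolar), /ɖʐ/ (retroflex), /dʑ/ (alveolo-palatal).
Every place of articulation has a voiceless member except retroflex, where /ʈʂ/ would be expected.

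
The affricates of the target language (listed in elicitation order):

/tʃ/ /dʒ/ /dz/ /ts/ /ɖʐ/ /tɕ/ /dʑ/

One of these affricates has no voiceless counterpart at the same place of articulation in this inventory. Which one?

/ɖʐ/

Alveolar: /ts/ ~ /dz/
Postalveolar: /tʃ/ ~ /dʒ/
Alveolo-palatal: /tɕ/ ~ /dʑ/
Retroflex: only /ɖʐ/ (voiced); no voiceless partner.
So /ɖʐ/ is the unpaired segment.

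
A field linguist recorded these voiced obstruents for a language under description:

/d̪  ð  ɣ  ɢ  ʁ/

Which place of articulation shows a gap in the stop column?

dental: stop /d̪/, fricative /ð/.
velar: stop —, fricative /ɣ/.
uvular: stop /ɢ/, fricative /ʁ/.
Every place of articulation has a stop member except velar, where /ɡ/ would be expected.

velar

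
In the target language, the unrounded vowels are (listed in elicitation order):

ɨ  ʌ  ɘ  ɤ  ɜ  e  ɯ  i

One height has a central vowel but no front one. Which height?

low-mid

Front: /i/ (high), /e/ (high-mid).
Central: /ɨ/ (high), /ɘ/ (high-mid), /ɜ/ (low-mid).
Back: /ɯ/ (high), /ɤ/ (high-mid), /ʌ/ (low-mid).
Every height has a front member except low-mid, where /ɛ/ would be expected.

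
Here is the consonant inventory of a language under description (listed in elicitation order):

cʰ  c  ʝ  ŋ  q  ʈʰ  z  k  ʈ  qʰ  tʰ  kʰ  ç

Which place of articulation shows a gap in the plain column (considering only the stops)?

alveolar

alveolar: plain —, aspirated /tʰ/.
retroflex: plain /ʈ/, aspirated /ʈʰ/.
palatal: plain /c/, aspirated /cʰ/.
velar: plain /k/, aspirated /kʰ/.
uvular: plain /q/, aspirated /qʰ/.
Every place of articulation has a plain member except alveolar, where /t/ would be expected.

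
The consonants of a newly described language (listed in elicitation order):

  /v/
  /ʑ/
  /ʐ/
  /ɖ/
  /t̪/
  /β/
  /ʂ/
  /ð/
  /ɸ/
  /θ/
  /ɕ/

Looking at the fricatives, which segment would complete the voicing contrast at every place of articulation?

Voiceless: /ɸ/ (bilabial), /θ/ (dental), /ʂ/ (retroflex), /ɕ/ (alveolo-palatal).
Voiced: /β/ (bilabial), /v/ (labiodental), /ð/ (dental), /ʐ/ (retroflex), /ʑ/ (alveolo-palatal).
The labiodental row has no voiceless member, so the gap is the voiceless labiodental fricative /f/.

/f/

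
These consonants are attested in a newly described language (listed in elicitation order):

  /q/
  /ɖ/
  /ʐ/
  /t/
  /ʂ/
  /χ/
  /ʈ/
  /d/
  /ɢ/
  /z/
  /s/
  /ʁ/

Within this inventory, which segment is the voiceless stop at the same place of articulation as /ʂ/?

/ʈ/

/ʂ/ is a voiceless retroflex fricative.
The voiceless stop at the same place is a voiceless retroflex stop — in this inventory, /ʈ/.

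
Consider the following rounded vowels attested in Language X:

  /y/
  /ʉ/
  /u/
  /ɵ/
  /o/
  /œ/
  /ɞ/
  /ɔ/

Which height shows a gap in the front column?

height            front     central   back    
high              y         ʉ         u       
high-mid          —         ɵ         o       
low-mid           œ         ɞ         ɔ       
Every height has a front member except high-mid, where /ø/ would be expected.

high-mid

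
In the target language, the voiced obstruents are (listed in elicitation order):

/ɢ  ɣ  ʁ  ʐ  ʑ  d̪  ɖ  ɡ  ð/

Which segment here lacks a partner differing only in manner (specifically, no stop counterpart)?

/ʑ/

Dental: /d̪/ ~ /ð/
Retroflex: /ɖ/ ~ /ʐ/
Velar: /ɡ/ ~ /ɣ/
Uvular: /ɢ/ ~ /ʁ/
Alveolo-palatal: only /ʑ/ (fricative); no stop partner.
So /ʑ/ is the unpaired segment.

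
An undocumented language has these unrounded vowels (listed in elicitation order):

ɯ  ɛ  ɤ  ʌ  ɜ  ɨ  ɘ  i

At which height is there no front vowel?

Front: /i/ (high), /ɛ/ (low-mid).
Central: /ɨ/ (high), /ɘ/ (high-mid), /ɜ/ (low-mid).
Back: /ɯ/ (high), /ɤ/ (high-mid), /ʌ/ (low-mid).
Every height has a front member except high-mid, where /e/ would be expected.

high-mid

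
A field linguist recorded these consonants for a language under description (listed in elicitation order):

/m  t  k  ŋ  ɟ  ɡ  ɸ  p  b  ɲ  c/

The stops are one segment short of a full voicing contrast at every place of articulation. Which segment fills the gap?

bilabial: voiceless /p/, voiced /b/.
alveolar: voiceless /t/, voiced —.
palatal: voiceless /c/, voiced /ɟ/.
velar: voiceless /k/, voiced /ɡ/.
The alveolar row has no voiced member, so the gap is the voiced alveolar stop /d/.

/d/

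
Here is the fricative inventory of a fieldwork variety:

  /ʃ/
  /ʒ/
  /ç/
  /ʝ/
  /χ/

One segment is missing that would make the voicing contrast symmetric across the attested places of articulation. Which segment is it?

Voiceless: /ʃ/ (postalveolar), /ç/ (palatal), /χ/ (uvular).
Voiced: /ʒ/ (postalveolar), /ʝ/ (palatal).
The uvular row has no voiced member, so the gap is the voiced uvular fricative /ʁ/.

/ʁ/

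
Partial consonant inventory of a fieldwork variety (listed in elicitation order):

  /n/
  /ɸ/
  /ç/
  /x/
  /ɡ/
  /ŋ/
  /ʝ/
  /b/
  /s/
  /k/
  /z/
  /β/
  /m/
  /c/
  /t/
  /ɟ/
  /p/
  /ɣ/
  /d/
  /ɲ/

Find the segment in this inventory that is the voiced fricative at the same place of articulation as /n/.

/z/

/n/ is an alveolar nasal.
The voiced fricative at the same place is a voiced alveolar fricative — in this inventory, /z/.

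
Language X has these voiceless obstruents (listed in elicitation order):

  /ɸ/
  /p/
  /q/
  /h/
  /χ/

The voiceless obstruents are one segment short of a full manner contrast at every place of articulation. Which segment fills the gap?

bilabial: stop /p/, fricative /ɸ/.
uvular: stop /q/, fricative /χ/.
glottal: stop —, fricative /h/.
The glottal row has no stop member, so the gap is the glottal stop /ʔ/.

/ʔ/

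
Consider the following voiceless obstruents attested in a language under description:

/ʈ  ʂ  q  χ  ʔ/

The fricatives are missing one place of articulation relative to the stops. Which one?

retroflex: stop /ʈ/, fricative /ʂ/.
uvular: stop /q/, fricative /χ/.
glottal: stop /ʔ/, fricative —.
Every place of articulation has a fricative member except glottal, where /h/ would be expected.

glottal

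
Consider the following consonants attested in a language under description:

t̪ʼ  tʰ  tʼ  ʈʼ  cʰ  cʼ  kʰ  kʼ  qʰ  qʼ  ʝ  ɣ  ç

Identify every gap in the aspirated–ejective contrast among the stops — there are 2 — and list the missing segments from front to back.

/t̪ʰ/, /ʈʰ/

place of articulation  aspirated  ejective
dental            —         t̪ʼ     
alveolar          tʰ        tʼ      
retroflex         —         ʈʼ      
palatal           cʰ        cʼ      
velar             kʰ        kʼ      
uvular            qʰ        qʼ      
Gaps, from front to back: dental lacks aspirated (/t̪ʰ/); retroflex lacks aspirated (/ʈʰ/).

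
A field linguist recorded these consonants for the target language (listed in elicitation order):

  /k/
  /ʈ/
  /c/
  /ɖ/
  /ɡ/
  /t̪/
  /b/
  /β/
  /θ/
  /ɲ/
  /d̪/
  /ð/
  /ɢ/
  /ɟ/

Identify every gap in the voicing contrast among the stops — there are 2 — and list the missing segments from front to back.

place of articulation  voiceless  voiced  
bilabial          —         b       
dental            t̪        d̪      
retroflex         ʈ         ɖ       
palatal           c         ɟ       
velar             k         ɡ       
uvular            —         ɢ       
Gaps, from front to back: bilabial lacks voiceless (/p/); uvular lacks voiceless (/q/).

/p/, /q/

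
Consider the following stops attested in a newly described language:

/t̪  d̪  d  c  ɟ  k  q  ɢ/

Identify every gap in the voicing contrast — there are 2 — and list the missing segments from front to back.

dental: voiceless /t̪/, voiced /d̪/.
alveolar: voiceless —, voiced /d/.
palatal: voiceless /c/, voiced /ɟ/.
velar: voiceless /k/, voiced —.
uvular: voiceless /q/, voiced /ɢ/.
Gaps, from front to back: alveolar lacks voiceless (/t/); velar lacks voiced (/ɡ/).

/t/, /ɡ/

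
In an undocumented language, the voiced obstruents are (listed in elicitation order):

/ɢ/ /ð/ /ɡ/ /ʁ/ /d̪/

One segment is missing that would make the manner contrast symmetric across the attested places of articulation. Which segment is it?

dental: stop /d̪/, fricative /ð/.
velar: stop /ɡ/, fricative —.
uvular: stop /ɢ/, fricative /ʁ/.
The velar row has no fricative member, so the gap is the velar fricative /ɣ/.

/ɣ/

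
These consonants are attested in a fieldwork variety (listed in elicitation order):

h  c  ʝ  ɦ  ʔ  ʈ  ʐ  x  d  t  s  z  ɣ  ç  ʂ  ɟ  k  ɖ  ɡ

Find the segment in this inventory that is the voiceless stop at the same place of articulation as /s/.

/s/ is a voiceless alveolar fricative.
The voiceless stop at the same place is a voiceless alveolar stop — in this inventory, /t/.

/t/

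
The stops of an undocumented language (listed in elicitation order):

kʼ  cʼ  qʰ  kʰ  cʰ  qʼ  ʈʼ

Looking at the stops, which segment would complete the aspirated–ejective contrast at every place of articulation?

Aspirated: /cʰ/ (palatal), /kʰ/ (velar), /qʰ/ (uvular).
Ejective: /ʈʼ/ (retroflex), /cʼ/ (palatal), /kʼ/ (velar), /qʼ/ (uvular).
The retroflex row has no aspirated member, so the gap is the aspirated retroflex stop /ʈʰ/.

/ʈʰ/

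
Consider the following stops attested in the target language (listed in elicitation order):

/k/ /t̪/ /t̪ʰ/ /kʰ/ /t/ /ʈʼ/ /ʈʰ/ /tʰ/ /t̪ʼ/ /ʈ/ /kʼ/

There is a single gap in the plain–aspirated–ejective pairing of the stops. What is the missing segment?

/tʼ/

Plain: /t̪/ (dental), /t/ (alveolar), /ʈ/ (retroflex), /k/ (velar).
Aspirated: /t̪ʰ/ (dental), /tʰ/ (alveolar), /ʈʰ/ (retroflex), /kʰ/ (velar).
Ejective: /t̪ʼ/ (dental), /ʈʼ/ (retroflex), /kʼ/ (velar).
The alveolar row has no ejective member, so the gap is the ejective alveolar stop /tʼ/.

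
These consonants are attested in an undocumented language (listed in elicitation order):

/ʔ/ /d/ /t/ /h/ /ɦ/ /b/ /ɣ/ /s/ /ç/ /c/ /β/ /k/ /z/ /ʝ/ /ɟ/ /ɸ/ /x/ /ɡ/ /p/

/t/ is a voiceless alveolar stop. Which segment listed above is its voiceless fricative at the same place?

/s/

The voiceless fricative at the same place is a voiceless alveolar fricative — in this inventory, /s/.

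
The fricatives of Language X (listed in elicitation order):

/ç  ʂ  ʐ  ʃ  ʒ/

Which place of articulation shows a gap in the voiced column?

postalveolar: voiceless /ʃ/, voiced /ʒ/.
retroflex: voiceless /ʂ/, voiced /ʐ/.
palatal: voiceless /ç/, voiced —.
Every place of articulation has a voiced member except palatal, where /ʝ/ would be expected.

palatal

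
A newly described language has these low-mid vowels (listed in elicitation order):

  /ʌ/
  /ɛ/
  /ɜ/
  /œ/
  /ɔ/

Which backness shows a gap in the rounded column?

Unrounded: /ɛ/ (front), /ɜ/ (central), /ʌ/ (back).
Rounded: /œ/ (front), /ɔ/ (back).
Every backness has a rounded member except central, where /ɞ/ would be expected.

central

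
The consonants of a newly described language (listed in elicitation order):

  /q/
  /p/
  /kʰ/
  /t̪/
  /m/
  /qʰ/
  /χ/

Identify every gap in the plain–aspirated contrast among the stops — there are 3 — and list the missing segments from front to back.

/pʰ/, /t̪ʰ/, /k/

Plain: /p/ (bilabial), /t̪/ (dental), /q/ (uvular).
Aspirated: /kʰ/ (velar), /qʰ/ (uvular).
Gaps, from front to back: bilabial lacks aspirated (/pʰ/); dental lacks aspirated (/t̪ʰ/); velar lacks plain (/k/).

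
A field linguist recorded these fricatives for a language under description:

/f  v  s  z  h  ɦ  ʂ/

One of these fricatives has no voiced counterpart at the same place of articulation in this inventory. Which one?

/ʂ/

Labiodental: /f/ ~ /v/
Alveolar: /s/ ~ /z/
Glottal: /h/ ~ /ɦ/
Retroflex: only /ʂ/ (voiceless); no voiced partner.
So /ʂ/ is the unpaired segment.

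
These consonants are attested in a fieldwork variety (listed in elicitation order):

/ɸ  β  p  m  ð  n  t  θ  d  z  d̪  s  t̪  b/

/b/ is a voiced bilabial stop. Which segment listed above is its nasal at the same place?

/m/

The nasal at the same place is a bilabial nasal — in this inventory, /m/.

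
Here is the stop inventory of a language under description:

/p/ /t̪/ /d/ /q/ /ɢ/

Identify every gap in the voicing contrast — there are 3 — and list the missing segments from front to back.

place of articulation  voiceless  voiced  
bilabial          p         —       
dental            t̪        —       
alveolar          —         d       
uvular            q         ɢ       
Gaps, from front to back: bilabial lacks voiced (/b/); dental lacks voiced (/d̪/); alveolar lacks voiceless (/t/).

/b/, /d̪/, /t/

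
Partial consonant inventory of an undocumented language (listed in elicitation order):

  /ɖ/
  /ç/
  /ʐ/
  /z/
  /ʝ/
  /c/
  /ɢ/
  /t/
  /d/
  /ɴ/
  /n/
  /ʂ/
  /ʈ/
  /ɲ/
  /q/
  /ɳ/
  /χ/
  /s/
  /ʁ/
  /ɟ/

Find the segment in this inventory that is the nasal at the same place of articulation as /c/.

/ɲ/

/c/ is a voiceless palatal stop.
The nasal at the same place is a palatal nasal — in this inventory, /ɲ/.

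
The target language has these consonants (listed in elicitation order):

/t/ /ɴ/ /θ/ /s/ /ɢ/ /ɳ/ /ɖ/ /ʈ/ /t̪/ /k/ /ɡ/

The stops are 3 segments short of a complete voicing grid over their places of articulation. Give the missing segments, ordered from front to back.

place of articulation  voiceless  voiced  
dental            t̪        —       
alveolar          t         —       
retroflex         ʈ         ɖ       
velar             k         ɡ       
uvular            —         ɢ       
Gaps, from front to back: dental lacks voiced (/d̪/); alveolar lacks voiced (/d/); uvular lacks voiceless (/q/).

/d̪/, /d/, /q/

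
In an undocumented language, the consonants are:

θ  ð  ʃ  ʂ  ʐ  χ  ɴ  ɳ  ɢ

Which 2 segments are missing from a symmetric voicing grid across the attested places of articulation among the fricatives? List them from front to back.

place of articulation  voiceless  voiced  
dental            θ         ð       
postalveolar      ʃ         —       
retroflex         ʂ         ʐ       
uvular            χ         —       
Gaps, from front to back: postalveolar lacks voiced (/ʒ/); uvular lacks voiced (/ʁ/).

/ʒ/, /ʁ/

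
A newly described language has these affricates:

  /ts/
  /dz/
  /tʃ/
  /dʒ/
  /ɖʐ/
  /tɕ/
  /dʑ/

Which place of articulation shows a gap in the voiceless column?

retroflex

Voiceless: /ts/ (alveolar), /tʃ/ (postalveolar), /tɕ/ (alveolo-palatal).
Voiced: /dz/ (alveolar), /dʒ/ (postalveolar), /ɖʐ/ (retroflex), /dʑ/ (alveolo-palatal).
Every place of articulation has a voiceless member except retroflex, where /ʈʂ/ would be expected.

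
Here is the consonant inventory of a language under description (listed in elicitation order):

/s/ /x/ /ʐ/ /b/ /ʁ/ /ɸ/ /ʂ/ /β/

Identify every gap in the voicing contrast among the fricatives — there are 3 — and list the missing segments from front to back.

Voiceless: /ɸ/ (bilabial), /s/ (alveolar), /ʂ/ (retroflex), /x/ (velar).
Voiced: /β/ (bilabial), /ʐ/ (retroflex), /ʁ/ (uvular).
Gaps, from front to back: alveolar lacks voiced (/z/); velar lacks voiced (/ɣ/); uvular lacks voiceless (/χ/).

/z/, /ɣ/, /χ/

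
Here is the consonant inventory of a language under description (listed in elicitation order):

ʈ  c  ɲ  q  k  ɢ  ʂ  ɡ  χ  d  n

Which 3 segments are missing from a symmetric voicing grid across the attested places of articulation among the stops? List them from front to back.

/t/, /ɖ/, /ɟ/

place of articulation  voiceless  voiced  
alveolar          —         d       
retroflex         ʈ         —       
palatal           c         —       
velar             k         ɡ       
uvular            q         ɢ       
Gaps, from front to back: alveolar lacks voiceless (/t/); retroflex lacks voiced (/ɖ/); palatal lacks voiced (/ɟ/).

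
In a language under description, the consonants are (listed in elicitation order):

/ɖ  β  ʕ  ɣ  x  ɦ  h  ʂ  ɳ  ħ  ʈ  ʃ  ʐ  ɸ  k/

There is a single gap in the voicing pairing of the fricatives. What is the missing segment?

/ʒ/

bilabial: voiceless /ɸ/, voiced /β/.
postalveolar: voiceless /ʃ/, voiced —.
retroflex: voiceless /ʂ/, voiced /ʐ/.
velar: voiceless /x/, voiced /ɣ/.
pharyngeal: voiceless /ħ/, voiced /ʕ/.
glottal: voiceless /h/, voiced /ɦ/.
The postalveolar row has no voiced member, so the gap is the voiced postalveolar fricative /ʒ/.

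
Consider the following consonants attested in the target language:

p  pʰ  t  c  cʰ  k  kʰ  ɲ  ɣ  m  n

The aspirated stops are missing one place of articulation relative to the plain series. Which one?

alveolar

Plain: /p/ (bilabial), /t/ (alveolar), /c/ (palatal), /k/ (velar).
Aspirated: /pʰ/ (bilabial), /cʰ/ (palatal), /kʰ/ (velar).
Every place of articulation has an aspirated member except alveolar, where /tʰ/ would be expected.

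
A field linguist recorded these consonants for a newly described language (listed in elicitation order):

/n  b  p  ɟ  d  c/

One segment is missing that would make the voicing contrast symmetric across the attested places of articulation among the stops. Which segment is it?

/t/

Voiceless: /p/ (bilabial), /c/ (palatal).
Voiced: /b/ (bilabial), /d/ (alveolar), /ɟ/ (palatal).
The alveolar row has no voiceless member, so the gap is the voiceless alveolar stop /t/.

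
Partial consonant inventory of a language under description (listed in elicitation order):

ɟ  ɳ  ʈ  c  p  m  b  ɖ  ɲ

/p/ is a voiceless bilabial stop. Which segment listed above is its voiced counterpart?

/b/

The voiced counterpart is a voiced bilabial stop — in this inventory, /b/.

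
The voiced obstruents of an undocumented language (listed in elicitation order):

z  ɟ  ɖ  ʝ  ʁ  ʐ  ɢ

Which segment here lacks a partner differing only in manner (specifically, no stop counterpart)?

/z/

Retroflex: /ɖ/ ~ /ʐ/
Palatal: /ɟ/ ~ /ʝ/
Uvular: /ɢ/ ~ /ʁ/
Alveolar: only /z/ (fricative); no stop partner.
So /z/ is the unpaired segment.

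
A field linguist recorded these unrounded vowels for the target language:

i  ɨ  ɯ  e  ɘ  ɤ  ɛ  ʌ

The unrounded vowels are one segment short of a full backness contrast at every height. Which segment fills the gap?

Front: /i/ (high), /e/ (high-mid), /ɛ/ (low-mid).
Central: /ɨ/ (high), /ɘ/ (high-mid).
Back: /ɯ/ (high), /ɤ/ (high-mid), /ʌ/ (low-mid).
The low-mid row has no central member, so the gap is the low-mid central unrounded vowel /ɜ/.

/ɜ/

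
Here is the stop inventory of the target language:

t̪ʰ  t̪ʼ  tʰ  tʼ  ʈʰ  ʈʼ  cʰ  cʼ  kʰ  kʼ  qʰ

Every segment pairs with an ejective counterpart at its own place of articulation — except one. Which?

/qʰ/

Dental: /t̪ʰ/ ~ /t̪ʼ/
Alveolar: /tʰ/ ~ /tʼ/
Retroflex: /ʈʰ/ ~ /ʈʼ/
Palatal: /cʰ/ ~ /cʼ/
Velar: /kʰ/ ~ /kʼ/
Uvular: only /qʰ/ (aspirated); no ejective partner.
So /qʰ/ is the unpaired segment.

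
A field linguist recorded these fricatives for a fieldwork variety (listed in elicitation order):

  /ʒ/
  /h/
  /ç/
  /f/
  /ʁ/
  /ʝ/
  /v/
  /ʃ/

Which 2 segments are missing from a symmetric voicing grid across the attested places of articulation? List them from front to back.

/χ/, /ɦ/

labiodental: voiceless /f/, voiced /v/.
postalveolar: voiceless /ʃ/, voiced /ʒ/.
palatal: voiceless /ç/, voiced /ʝ/.
uvular: voiceless —, voiced /ʁ/.
glottal: voiceless /h/, voiced —.
Gaps, from front to back: uvular lacks voiceless (/χ/); glottal lacks voiced (/ɦ/).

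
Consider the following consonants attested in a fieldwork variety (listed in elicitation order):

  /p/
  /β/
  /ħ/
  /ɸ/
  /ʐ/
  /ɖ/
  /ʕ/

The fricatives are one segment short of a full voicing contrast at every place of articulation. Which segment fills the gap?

/ʂ/

place of articulation  voiceless  voiced  
bilabial          ɸ         β       
retroflex         —         ʐ       
pharyngeal        ħ         ʕ       
The retroflex row has no voiceless member, so the gap is the voiceless retroflex fricative /ʂ/.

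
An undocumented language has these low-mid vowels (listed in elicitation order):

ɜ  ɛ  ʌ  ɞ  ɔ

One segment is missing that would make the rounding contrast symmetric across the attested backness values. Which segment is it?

Unrounded: /ɛ/ (front), /ɜ/ (central), /ʌ/ (back).
Rounded: /ɞ/ (central), /ɔ/ (back).
The front row has no rounded member, so the gap is the front rounded vowel /œ/.

/œ/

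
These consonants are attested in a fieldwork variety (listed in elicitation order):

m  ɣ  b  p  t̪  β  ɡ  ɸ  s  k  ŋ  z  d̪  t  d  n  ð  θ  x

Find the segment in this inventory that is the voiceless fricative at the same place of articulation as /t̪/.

/θ/

/t̪/ is a voiceless dental stop.
The voiceless fricative at the same place is a voiceless dental fricative — in this inventory, /θ/.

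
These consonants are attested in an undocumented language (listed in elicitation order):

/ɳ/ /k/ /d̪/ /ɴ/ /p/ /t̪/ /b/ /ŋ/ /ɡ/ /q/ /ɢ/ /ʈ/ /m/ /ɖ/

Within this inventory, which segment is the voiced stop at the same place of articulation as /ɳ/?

/ɳ/ is a retroflex nasal.
The voiced stop at the same place is a voiced retroflex stop — in this inventory, /ɖ/.

/ɖ/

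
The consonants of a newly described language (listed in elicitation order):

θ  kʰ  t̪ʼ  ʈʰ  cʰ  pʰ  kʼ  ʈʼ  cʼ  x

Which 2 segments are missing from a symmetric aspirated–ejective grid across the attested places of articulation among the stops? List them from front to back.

bilabial: aspirated /pʰ/, ejective —.
dental: aspirated —, ejective /t̪ʼ/.
retroflex: aspirated /ʈʰ/, ejective /ʈʼ/.
palatal: aspirated /cʰ/, ejective /cʼ/.
velar: aspirated /kʰ/, ejective /kʼ/.
Gaps, from front to back: bilabial lacks ejective (/pʼ/); dental lacks aspirated (/t̪ʰ/).

/pʼ/, /t̪ʰ/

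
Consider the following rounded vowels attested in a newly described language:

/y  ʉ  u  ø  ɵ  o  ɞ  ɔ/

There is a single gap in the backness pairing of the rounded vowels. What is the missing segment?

Front: /y/ (high), /ø/ (high-mid).
Central: /ʉ/ (high), /ɵ/ (high-mid), /ɞ/ (low-mid).
Back: /u/ (high), /o/ (high-mid), /ɔ/ (low-mid).
The low-mid row has no front member, so the gap is the low-mid front rounded vowel /œ/.

/œ/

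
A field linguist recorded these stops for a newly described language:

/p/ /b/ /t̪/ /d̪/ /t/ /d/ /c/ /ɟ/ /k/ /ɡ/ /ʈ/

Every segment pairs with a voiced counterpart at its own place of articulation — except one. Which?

Bilabial: /p/ ~ /b/
Dental: /t̪/ ~ /d̪/
Alveolar: /t/ ~ /d/
Palatal: /c/ ~ /ɟ/
Velar: /k/ ~ /ɡ/
Retroflex: only /ʈ/ (voiceless); no voiced partner.
So /ʈ/ is the unpaired segment.

/ʈ/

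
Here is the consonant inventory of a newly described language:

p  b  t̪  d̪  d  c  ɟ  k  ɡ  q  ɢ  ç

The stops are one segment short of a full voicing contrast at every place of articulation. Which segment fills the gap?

/t/

bilabial: voiceless /p/, voiced /b/.
dental: voiceless /t̪/, voiced /d̪/.
alveolar: voiceless —, voiced /d/.
palatal: voiceless /c/, voiced /ɟ/.
velar: voiceless /k/, voiced /ɡ/.
uvular: voiceless /q/, voiced /ɢ/.
The alveolar row has no voiceless member, so the gap is the voiceless alveolar stop /t/.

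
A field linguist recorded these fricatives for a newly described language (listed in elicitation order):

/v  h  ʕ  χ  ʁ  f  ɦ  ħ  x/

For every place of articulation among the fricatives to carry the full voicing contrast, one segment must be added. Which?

/ɣ/

labiodental: voiceless /f/, voiced /v/.
velar: voiceless /x/, voiced —.
uvular: voiceless /χ/, voiced /ʁ/.
pharyngeal: voiceless /ħ/, voiced /ʕ/.
glottal: voiceless /h/, voiced /ɦ/.
The velar row has no voiced member, so the gap is the voiced velar fricative /ɣ/.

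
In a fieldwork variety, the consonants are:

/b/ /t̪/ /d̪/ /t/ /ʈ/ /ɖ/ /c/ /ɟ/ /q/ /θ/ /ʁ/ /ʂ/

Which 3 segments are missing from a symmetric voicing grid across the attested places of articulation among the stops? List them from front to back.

bilabial: voiceless —, voiced /b/.
dental: voiceless /t̪/, voiced /d̪/.
alveolar: voiceless /t/, voiced —.
retroflex: voiceless /ʈ/, voiced /ɖ/.
palatal: voiceless /c/, voiced /ɟ/.
uvular: voiceless /q/, voiced —.
Gaps, from front to back: bilabial lacks voiceless (/p/); alveolar lacks voiced (/d/); uvular lacks voiced (/ɢ/).

/p/, /d/, /ɢ/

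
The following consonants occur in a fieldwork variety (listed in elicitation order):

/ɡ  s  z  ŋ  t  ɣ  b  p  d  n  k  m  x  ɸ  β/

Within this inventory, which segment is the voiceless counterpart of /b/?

/p/

/b/ is a voiced bilabial stop.
The voiceless counterpart is a voiceless bilabial stop — in this inventory, /p/.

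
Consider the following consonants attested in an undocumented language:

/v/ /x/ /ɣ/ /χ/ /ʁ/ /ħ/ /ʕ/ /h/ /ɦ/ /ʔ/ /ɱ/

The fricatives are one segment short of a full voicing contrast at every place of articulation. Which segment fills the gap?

/f/

labiodental: voiceless —, voiced /v/.
velar: voiceless /x/, voiced /ɣ/.
uvular: voiceless /χ/, voiced /ʁ/.
pharyngeal: voiceless /ħ/, voiced /ʕ/.
glottal: voiceless /h/, voiced /ɦ/.
The labiodental row has no voiceless member, so the gap is the voiceless labiodental fricative /f/.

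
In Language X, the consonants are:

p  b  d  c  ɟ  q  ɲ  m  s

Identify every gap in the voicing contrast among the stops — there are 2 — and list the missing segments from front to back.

/t/, /ɢ/

bilabial: voiceless /p/, voiced /b/.
alveolar: voiceless —, voiced /d/.
palatal: voiceless /c/, voiced /ɟ/.
uvular: voiceless /q/, voiced —.
Gaps, from front to back: alveolar lacks voiceless (/t/); uvular lacks voiced (/ɢ/).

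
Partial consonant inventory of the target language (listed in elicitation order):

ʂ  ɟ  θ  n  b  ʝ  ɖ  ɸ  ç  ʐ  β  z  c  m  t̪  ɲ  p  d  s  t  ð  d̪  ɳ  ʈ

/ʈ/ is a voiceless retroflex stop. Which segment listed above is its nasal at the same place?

The nasal at the same place is a retroflex nasal — in this inventory, /ɳ/.

/ɳ/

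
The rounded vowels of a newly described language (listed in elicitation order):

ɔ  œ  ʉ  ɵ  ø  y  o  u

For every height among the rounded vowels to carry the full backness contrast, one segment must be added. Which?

/ɞ/

Front: /y/ (high), /ø/ (high-mid), /œ/ (low-mid).
Central: /ʉ/ (high), /ɵ/ (high-mid).
Back: /u/ (high), /o/ (high-mid), /ɔ/ (low-mid).
The low-mid row has no central member, so the gap is the low-mid central rounded vowel /ɞ/.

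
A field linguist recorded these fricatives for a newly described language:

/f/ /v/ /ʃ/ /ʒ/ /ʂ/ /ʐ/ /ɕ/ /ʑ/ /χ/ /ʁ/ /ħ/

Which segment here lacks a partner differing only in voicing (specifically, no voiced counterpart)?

/ħ/

Labiodental: /f/ ~ /v/
Postalveolar: /ʃ/ ~ /ʒ/
Retroflex: /ʂ/ ~ /ʐ/
Alveolo-palatal: /ɕ/ ~ /ʑ/
Uvular: /χ/ ~ /ʁ/
Pharyngeal: only /ħ/ (voiceless); no voiced partner.
So /ħ/ is the unpaired segment.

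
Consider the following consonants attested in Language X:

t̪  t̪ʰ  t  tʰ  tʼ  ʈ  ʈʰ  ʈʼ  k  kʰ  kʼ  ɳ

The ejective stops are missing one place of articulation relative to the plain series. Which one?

place of articulation  plain     aspirated  ejective
dental            t̪        t̪ʰ       —       
alveolar          t         tʰ        tʼ      
retroflex         ʈ         ʈʰ        ʈʼ      
velar             k         kʰ        kʼ      
Every place of articulation has an ejective member except dental, where /t̪ʼ/ would be expected.

dental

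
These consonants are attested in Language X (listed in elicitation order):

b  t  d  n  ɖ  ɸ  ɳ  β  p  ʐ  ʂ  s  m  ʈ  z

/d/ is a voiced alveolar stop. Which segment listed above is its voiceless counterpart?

The voiceless counterpart is a voiceless alveolar stop — in this inventory, /t/.

/t/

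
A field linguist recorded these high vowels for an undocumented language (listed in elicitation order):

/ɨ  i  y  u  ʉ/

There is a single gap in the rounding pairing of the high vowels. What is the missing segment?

Unrounded: /i/ (front), /ɨ/ (central).
Rounded: /y/ (front), /ʉ/ (central), /u/ (back).
The back row has no unrounded member, so the gap is the back unrounded vowel /ɯ/.

/ɯ/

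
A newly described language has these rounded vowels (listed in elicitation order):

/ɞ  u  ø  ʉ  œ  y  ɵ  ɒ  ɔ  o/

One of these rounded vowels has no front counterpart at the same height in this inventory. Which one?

High: /y/ ~ /ʉ/ ~ /u/
High-mid: /ø/ ~ /ɵ/ ~ /o/
Low-mid: /œ/ ~ /ɞ/ ~ /ɔ/
Low: only /ɒ/ (back); no front partner.
So /ɒ/ is the unpaired segment.

/ɒ/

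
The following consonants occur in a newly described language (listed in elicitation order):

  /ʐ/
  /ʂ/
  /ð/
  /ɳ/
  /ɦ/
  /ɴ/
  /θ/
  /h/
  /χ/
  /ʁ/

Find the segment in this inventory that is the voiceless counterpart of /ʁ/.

/ʁ/ is a voiced uvular fricative.
The voiceless counterpart is a voiceless uvular fricative — in this inventory, /χ/.

/χ/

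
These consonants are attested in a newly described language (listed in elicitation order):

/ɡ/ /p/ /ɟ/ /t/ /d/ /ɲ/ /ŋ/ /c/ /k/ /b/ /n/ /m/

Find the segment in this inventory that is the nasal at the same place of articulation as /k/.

/k/ is a voiceless velar stop.
The nasal at the same place is a velar nasal — in this inventory, /ŋ/.

/ŋ/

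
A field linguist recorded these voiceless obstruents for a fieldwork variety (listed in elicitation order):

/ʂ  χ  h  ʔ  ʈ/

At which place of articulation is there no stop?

uvular

retroflex: stop /ʈ/, fricative /ʂ/.
uvular: stop —, fricative /χ/.
glottal: stop /ʔ/, fricative /h/.
Every place of articulation has a stop member except uvular, where /q/ would be expected.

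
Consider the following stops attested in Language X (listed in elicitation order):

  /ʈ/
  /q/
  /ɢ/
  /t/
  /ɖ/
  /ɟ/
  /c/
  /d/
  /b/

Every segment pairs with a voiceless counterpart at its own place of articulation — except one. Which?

Alveolar: /t/ ~ /d/
Retroflex: /ʈ/ ~ /ɖ/
Palatal: /c/ ~ /ɟ/
Uvular: /q/ ~ /ɢ/
Bilabial: only /b/ (voiced); no voiceless partner.
So /b/ is the unpaired segment.

/b/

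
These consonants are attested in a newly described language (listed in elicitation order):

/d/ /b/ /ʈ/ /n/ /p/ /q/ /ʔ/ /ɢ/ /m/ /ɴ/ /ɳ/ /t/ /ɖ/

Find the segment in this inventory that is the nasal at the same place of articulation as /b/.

/m/

/b/ is a voiced bilabial stop.
The nasal at the same place is a bilabial nasal — in this inventory, /m/.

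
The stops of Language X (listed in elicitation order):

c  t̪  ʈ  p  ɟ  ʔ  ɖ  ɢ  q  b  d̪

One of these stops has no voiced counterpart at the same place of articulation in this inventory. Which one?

Bilabial: /p/ ~ /b/
Dental: /t̪/ ~ /d̪/
Retroflex: /ʈ/ ~ /ɖ/
Palatal: /c/ ~ /ɟ/
Uvular: /q/ ~ /ɢ/
Glottal: only /ʔ/ (voiceless); no voiced partner.
So /ʔ/ is the unpaired segment.

/ʔ/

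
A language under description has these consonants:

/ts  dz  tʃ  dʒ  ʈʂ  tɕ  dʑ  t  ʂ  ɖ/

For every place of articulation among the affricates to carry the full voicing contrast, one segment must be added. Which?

alveolar: voiceless /ts/, voiced /dz/.
postalveolar: voiceless /tʃ/, voiced /dʒ/.
retroflex: voiceless /ʈʂ/, voiced —.
alveolo-palatal: voiceless /tɕ/, voiced /dʑ/.
The retroflex row has no voiced member, so the gap is the voiced retroflex affricate /ɖʐ/.

/ɖʐ/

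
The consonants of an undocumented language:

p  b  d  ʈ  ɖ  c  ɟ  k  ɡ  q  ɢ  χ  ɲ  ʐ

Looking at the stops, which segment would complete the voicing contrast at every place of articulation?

/t/

bilabial: voiceless /p/, voiced /b/.
alveolar: voiceless —, voiced /d/.
retroflex: voiceless /ʈ/, voiced /ɖ/.
palatal: voiceless /c/, voiced /ɟ/.
velar: voiceless /k/, voiced /ɡ/.
uvular: voiceless /q/, voiced /ɢ/.
The alveolar row has no voiceless member, so the gap is the voiceless alveolar stop /t/.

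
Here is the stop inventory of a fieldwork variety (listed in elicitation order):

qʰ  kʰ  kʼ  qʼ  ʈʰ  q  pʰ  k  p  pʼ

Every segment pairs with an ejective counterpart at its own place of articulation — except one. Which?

Bilabial: /p/ ~ /pʰ/ ~ /pʼ/
Velar: /k/ ~ /kʰ/ ~ /kʼ/
Uvular: /q/ ~ /qʰ/ ~ /qʼ/
Retroflex: only /ʈʰ/ (aspirated); no ejective partner.
So /ʈʰ/ is the unpaired segment.

/ʈʰ/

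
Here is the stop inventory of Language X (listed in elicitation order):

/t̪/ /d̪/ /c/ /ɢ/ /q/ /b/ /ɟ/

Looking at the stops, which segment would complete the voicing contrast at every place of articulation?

Voiceless: /t̪/ (dental), /c/ (palatal), /q/ (uvular).
Voiced: /b/ (bilabial), /d̪/ (dental), /ɟ/ (palatal), /ɢ/ (uvular).
The bilabial row has no voiceless member, so the gap is the voiceless bilabial stop /p/.

/p/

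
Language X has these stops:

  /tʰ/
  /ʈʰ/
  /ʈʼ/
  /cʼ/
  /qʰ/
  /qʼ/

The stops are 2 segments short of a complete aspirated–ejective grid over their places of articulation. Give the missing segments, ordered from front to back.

/tʼ/, /cʰ/

Aspirated: /tʰ/ (alveolar), /ʈʰ/ (retroflex), /qʰ/ (uvular).
Ejective: /ʈʼ/ (retroflex), /cʼ/ (palatal), /qʼ/ (uvular).
Gaps, from front to back: alveolar lacks ejective (/tʼ/); palatal lacks aspirated (/cʰ/).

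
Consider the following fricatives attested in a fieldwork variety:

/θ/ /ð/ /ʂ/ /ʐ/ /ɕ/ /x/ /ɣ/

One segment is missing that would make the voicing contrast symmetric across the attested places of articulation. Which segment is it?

place of articulation  voiceless  voiced  
dental            θ         ð       
retroflex         ʂ         ʐ       
alveolo-palatal   ɕ         —       
velar             x         ɣ       
The alveolo-palatal row has no voiced member, so the gap is the voiced alveolo-palatal fricative /ʑ/.

/ʑ/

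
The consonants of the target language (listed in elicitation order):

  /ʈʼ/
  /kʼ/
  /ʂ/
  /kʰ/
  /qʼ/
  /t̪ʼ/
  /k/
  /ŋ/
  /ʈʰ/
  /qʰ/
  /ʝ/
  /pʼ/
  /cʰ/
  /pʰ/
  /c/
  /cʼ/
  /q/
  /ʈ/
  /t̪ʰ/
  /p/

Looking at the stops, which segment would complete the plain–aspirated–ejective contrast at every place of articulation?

/t̪/

place of articulation  plain     aspirated  ejective
bilabial          p         pʰ        pʼ      
dental            —         t̪ʰ       t̪ʼ     
retroflex         ʈ         ʈʰ        ʈʼ      
palatal           c         cʰ        cʼ      
velar             k         kʰ        kʼ      
uvular            q         qʰ        qʼ      
The dental row has no plain member, so the gap is the plain dental stop /t̪/.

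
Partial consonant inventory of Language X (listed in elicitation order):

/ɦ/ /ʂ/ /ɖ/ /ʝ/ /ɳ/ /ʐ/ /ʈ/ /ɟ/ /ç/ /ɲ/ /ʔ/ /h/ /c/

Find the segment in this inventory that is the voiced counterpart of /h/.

/h/ is a voiceless glottal fricative.
The voiced counterpart is a voiced glottal fricative — in this inventory, /ɦ/.

/ɦ/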